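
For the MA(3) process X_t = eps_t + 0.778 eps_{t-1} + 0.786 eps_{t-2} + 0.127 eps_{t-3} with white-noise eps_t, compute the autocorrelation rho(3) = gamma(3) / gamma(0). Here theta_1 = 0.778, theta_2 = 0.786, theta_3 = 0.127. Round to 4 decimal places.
\rho(3) = 0.0567

For an MA(q) process with theta_0 = 1, the autocovariance is
  gamma(k) = sigma^2 * sum_{i=0..q-k} theta_i * theta_{i+k},
and rho(k) = gamma(k) / gamma(0). Sigma^2 cancels.
  numerator   = (1)*(0.127) = 0.127.
  denominator = (1)^2 + (0.778)^2 + (0.786)^2 + (0.127)^2 = 2.239209.
  rho(3) = 0.127 / 2.239209 = 0.0567.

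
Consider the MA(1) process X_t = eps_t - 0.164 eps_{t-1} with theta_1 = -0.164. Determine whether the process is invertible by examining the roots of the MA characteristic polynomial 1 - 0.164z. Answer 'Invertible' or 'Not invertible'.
\text{Invertible}

The MA(q) characteristic polynomial is P(z) = 1 - 0.164z.
Invertibility requires all roots to lie outside the unit circle, i.e. |z| > 1 for every root.
This is linear in z: 1 + (-0.164) z = 0  =>  z = -1/(-0.164) = 6.097561,  |z| = 6.097561.
Moduli of all roots: 6.0976.
All moduli strictly greater than 1? Yes.
Verdict: Invertible.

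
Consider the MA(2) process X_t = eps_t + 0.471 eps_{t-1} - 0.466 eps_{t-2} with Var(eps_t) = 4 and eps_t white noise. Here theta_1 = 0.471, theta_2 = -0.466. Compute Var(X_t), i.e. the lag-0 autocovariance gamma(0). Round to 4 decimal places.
\gamma(0) = 5.7560

For an MA(q) process X_t = eps_t + sum_i theta_i eps_{t-i} with
Var(eps_t) = sigma^2, the variance is
  gamma(0) = sigma^2 * (1 + sum_i theta_i^2).
  sum_i theta_i^2 = (0.471)^2 + (-0.466)^2 = 0.221841 + 0.217156 = 0.438997.
  gamma(0) = 4 * (1 + 0.438997) = 4 * 1.438997 = 5.755988, which rounds to 5.7560.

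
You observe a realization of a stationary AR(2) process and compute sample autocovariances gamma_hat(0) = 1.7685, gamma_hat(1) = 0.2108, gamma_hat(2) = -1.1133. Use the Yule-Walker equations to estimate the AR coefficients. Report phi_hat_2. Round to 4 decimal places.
\hat\phi_{2} = -0.6530

The Yule-Walker equations for an AR(p) process read, in matrix form,
  Gamma_p phi = r_p,   with   (Gamma_p)_{ij} = gamma(|i - j|),
                       (r_p)_i = gamma(i),   i,j = 1..p.
Substitute the sample gammas (Toeplitz matrix and right-hand side of size 2):
  Gamma_p = [[1.7685, 0.2108], [0.2108, 1.7685]]
  r_p     = [0.2108, -1.1133]
Written out:
  1.7685 phi_1 + 0.2108 phi_2 = 0.2108
  0.2108 phi_1 + 1.7685 phi_2 = -1.1133
Solve by Cramer's rule:
  det = gamma(0)^2 - gamma(1)^2 = (1.7685)^2 - (0.2108)^2 = 3.12759225 - 0.04443664 = 3.08315561
  phi_hat_1 = [gamma(1) gamma(0) - gamma(1) gamma(2)] / det = [(0.2108)(1.7685) - (0.2108)(-1.1133)] / 3.08315561 = 0.60748344 / 3.08315561 = 0.197
  phi_hat_2 = [gamma(0) gamma(2) - gamma(1)^2] / det = [(1.7685)(-1.1133) - (0.2108)^2] / 3.08315561 = -2.01330769 / 3.08315561 = -0.653
So phi_hat = [0.1970, -0.6530].
Therefore phi_hat_2 = -0.6530.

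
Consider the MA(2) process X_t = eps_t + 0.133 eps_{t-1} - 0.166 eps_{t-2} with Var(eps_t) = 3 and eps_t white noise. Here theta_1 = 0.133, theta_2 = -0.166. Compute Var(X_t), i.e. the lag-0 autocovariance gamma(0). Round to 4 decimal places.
\gamma(0) = 3.1357

For an MA(q) process X_t = eps_t + sum_i theta_i eps_{t-i} with
Var(eps_t) = sigma^2, the variance is
  gamma(0) = sigma^2 * (1 + sum_i theta_i^2).
  sum_i theta_i^2 = (0.133)^2 + (-0.166)^2 = 0.017689 + 0.027556 = 0.045245.
  gamma(0) = 3 * (1 + 0.045245) = 3 * 1.045245 = 3.135735, which rounds to 3.1357.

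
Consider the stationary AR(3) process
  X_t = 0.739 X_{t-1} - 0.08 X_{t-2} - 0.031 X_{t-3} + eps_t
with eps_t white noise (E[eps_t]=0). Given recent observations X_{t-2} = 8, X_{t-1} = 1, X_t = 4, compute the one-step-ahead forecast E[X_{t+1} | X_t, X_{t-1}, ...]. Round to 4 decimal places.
E[X_{t+1} \mid \mathcal F_t] = 2.6280

For an AR(p) model X_t = c + sum_i phi_i X_{t-i} + eps_t, the
one-step-ahead conditional mean is
  E[X_{t+1} | X_t, ...] = c + sum_i phi_i X_{t+1-i}.
Substitute known values:
  E[X_{t+1} | ...] = (0.739) * (4) + (-0.08) * (1) + (-0.031) * (8)
                   = 2.6280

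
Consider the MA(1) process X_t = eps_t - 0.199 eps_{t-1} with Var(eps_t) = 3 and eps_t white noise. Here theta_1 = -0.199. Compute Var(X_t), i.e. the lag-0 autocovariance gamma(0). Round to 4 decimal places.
\gamma(0) = 3.1188

For an MA(q) process X_t = eps_t + sum_i theta_i eps_{t-i} with
Var(eps_t) = sigma^2, the variance is
  gamma(0) = sigma^2 * (1 + sum_i theta_i^2).
  sum_i theta_i^2 = (-0.199)^2 = 0.039601.
  gamma(0) = 3 * (1 + 0.039601) = 3 * 1.039601 = 3.118803, which rounds to 3.1188.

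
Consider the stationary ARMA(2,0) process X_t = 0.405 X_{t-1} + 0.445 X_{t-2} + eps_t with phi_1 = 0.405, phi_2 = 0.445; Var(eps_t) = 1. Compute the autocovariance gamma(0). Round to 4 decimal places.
\gamma(0) = 2.6672

Multiply the model equation by X_{t-k} and take expectations. With theta_0 = psi_0 = 1 and psi_j the MA(infinity) weights, this gives
  gamma(k) - sum_i phi_i gamma(k-i) = c_k,
  c_k = sigma^2 * sum_{j=k..q} theta_j psi_{j-k}   (c_k = 0 for k > q),
using gamma(-m) = gamma(m).
Pure AR (q = 0): c_0 = sigma^2 = 1, c_k = 0 for k >= 1.
Equations for k = 0, 1, 2 (AR order 2, c_2 = 0):
  (E0) gamma(0) = phi_1 gamma(1) + phi_2 gamma(2) + c_0
  (E1) gamma(1) = phi_1 gamma(0) + phi_2 gamma(1) + c_1
  (E2) gamma(2) = phi_1 gamma(1) + phi_2 gamma(0)
From (E1): gamma(1) = A gamma(0) + B with
  A = phi_1 / (1 - phi_2) = 0.405 / 0.555 = 0.72973,   B = c_1 / (1 - phi_2) = 0 / 0.555 = 0.
Insert (E2) into (E0): gamma(0) (1 - phi_2^2) = phi_1 (1 + phi_2) gamma(1) + c_0.
  phi_1 (1 + phi_2) = (0.405)(1.445) = 0.585225,   1 - phi_2^2 = 0.801975.
Replace gamma(1) by A gamma(0) + B and collect gamma(0):
  gamma(0) [0.801975 - (0.585225)(0.72973)] = c_0 = 1
  gamma(0) * 0.374919 = 1
  gamma(0) = 1 / 0.374919 = 2.667243.
Therefore gamma(0) = 2.6672 (to 4 decimal places).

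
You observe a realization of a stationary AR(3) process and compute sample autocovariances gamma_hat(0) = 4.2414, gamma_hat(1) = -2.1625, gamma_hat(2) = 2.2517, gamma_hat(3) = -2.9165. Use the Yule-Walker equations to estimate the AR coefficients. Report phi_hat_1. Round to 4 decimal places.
\hat\phi_{1} = -0.1350

The Yule-Walker equations for an AR(p) process read, in matrix form,
  Gamma_p phi = r_p,   with   (Gamma_p)_{ij} = gamma(|i - j|),
                       (r_p)_i = gamma(i),   i,j = 1..p.
Substitute the sample gammas (Toeplitz matrix and right-hand side of size 3):
  Gamma_p = [[4.2414, -2.1625, 2.2517], [-2.1625, 4.2414, -2.1625], [2.2517, -2.1625, 4.2414]]
  r_p     = [-2.1625, 2.2517, -2.9165]
Written out (R1..R3):
  (R1) 4.2414 phi_1 - 2.1625 phi_2 + 2.2517 phi_3 = -2.1625
  (R2) -2.1625 phi_1 + 4.2414 phi_2 - 2.1625 phi_3 = 2.2517
  (R3) 2.2517 phi_1 - 2.1625 phi_2 + 4.2414 phi_3 = -2.9165
Gaussian elimination:
  R2 <- R2 - (-2.1625/4.2414) R1 = R2 - (-0.509855) R1:  3.138838 phi_2 - 1.014459 phi_3 = 1.149138
  R3 <- R3 - (2.2517/4.2414) R1 = R3 - (0.530886) R1:  -1.014459 phi_2 + 3.046004 phi_3 = -1.768459
  R3 <- R3 - (-1.014459/3.138838) R2 = R3 - (-0.323196) R2:  2.718135 phi_3 = -1.397062
Back-substitution:
  phi_hat_3 = -1.397062 / 2.718135 = -0.513978
  phi_hat_2 = (1.149138 - (-1.014459)(-0.513978)) / 3.138838 = 0.199987
  phi_hat_1 = (-2.1625 - (-2.1625)(0.199987) - (2.2517)(-0.513978)) / 4.2414 = -0.135027
So phi_hat = [-0.1350, 0.2000, -0.5140].
Therefore phi_hat_1 = -0.1350.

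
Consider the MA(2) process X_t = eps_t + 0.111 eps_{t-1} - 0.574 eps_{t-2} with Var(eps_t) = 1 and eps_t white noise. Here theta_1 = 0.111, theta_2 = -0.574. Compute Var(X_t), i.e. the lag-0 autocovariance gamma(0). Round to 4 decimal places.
\gamma(0) = 1.3418

For an MA(q) process X_t = eps_t + sum_i theta_i eps_{t-i} with
Var(eps_t) = sigma^2, the variance is
  gamma(0) = sigma^2 * (1 + sum_i theta_i^2).
  sum_i theta_i^2 = (0.111)^2 + (-0.574)^2 = 0.012321 + 0.329476 = 0.341797.
  gamma(0) = 1 * (1 + 0.341797) = 1 * 1.341797 = 1.341797, which rounds to 1.3418.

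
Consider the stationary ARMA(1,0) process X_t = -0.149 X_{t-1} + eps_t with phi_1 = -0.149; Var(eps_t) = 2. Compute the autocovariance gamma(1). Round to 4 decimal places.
\gamma(1) = -0.3048

Multiply the model equation by X_{t-k} and take expectations. With theta_0 = psi_0 = 1 and psi_j the MA(infinity) weights, this gives
  gamma(k) - sum_i phi_i gamma(k-i) = c_k,
  c_k = sigma^2 * sum_{j=k..q} theta_j psi_{j-k}   (c_k = 0 for k > q),
using gamma(-m) = gamma(m).
Pure AR (q = 0): c_0 = sigma^2 = 2, c_k = 0 for k >= 1.
Equations for k = 0 and k = 1 (AR order 1):
  gamma(0) = phi_1 gamma(1) + c_0
  gamma(1) = phi_1 gamma(0) + c_1
Substituting the second into the first: gamma(0) (1 - phi_1^2) = c_0 + phi_1 c_1, so
  gamma(0) = c_0 / (1 - phi_1^2) = 2 / (1 - (-0.149)^2) = 2 / 0.977799 = 2.04541.
  gamma(1) = phi_1 gamma(0) = (-0.149)(2.04541) = -0.304766.
Therefore gamma(1) = -0.3048 (to 4 decimal places).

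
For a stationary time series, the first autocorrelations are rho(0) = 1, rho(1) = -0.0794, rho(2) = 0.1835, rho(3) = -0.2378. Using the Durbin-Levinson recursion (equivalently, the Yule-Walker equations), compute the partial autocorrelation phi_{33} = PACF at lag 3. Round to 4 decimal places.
\phi_{33} = -0.2200

The PACF at lag k is phi_{kk}, the last component of the solution
to the Yule-Walker system G_k phi = r_k where
  (G_k)_{ij} = rho(|i - j|), (r_k)_i = rho(i), i,j = 1..k.
Equivalently, Durbin-Levinson gives phi_{kk} iteratively:
  phi_{11} = rho(1)
  phi_{kk} = [rho(k) - sum_{j=1..k-1} phi_{k-1,j} rho(k-j)]
            / [1 - sum_{j=1..k-1} phi_{k-1,j} rho(j)],
  phi_{k,j} = phi_{k-1,j} - phi_{kk} phi_{k-1,k-j},  j = 1..k-1.
Step k = 1:
  phi_11 = rho(1) = -0.0794.
Step k = 2:
  phi_22 = [rho(2) - phi_11 rho(1)] / [1 - phi_11 rho(1)] = [0.1835 - (-0.0794)(-0.0794)] / [1 - (-0.0794)(-0.0794)]
         = 0.17719564 / 0.99369564 = 0.17832.
  Update: phi_21 = phi_11 - phi_22 phi_11 = -0.0794 - (0.17832)(-0.0794) = -0.065241.
Step k = 3:
  phi_33 = [rho(3) - phi_21 rho(2) - phi_22 rho(1)] / [1 - phi_21 rho(1) - phi_22 rho(2)]
    numerator   = -0.2378 - (-0.065241)(0.1835) - (0.17832)(-0.0794) = -0.21166961
    denominator = 1 - (-0.065241)(-0.0794) - (0.17832)(0.1835) = 0.96209814
  phi_33 = -0.21166961 / 0.96209814 = -0.22.
Therefore phi_{33} = -0.2200.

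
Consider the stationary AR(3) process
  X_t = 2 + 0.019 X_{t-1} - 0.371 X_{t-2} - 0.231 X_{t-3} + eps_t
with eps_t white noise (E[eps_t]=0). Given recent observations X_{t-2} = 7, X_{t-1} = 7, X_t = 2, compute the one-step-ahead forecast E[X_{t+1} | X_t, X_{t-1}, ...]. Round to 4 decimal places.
E[X_{t+1} \mid \mathcal F_t] = -2.1760

For an AR(p) model X_t = c + sum_i phi_i X_{t-i} + eps_t, the
one-step-ahead conditional mean is
  E[X_{t+1} | X_t, ...] = c + sum_i phi_i X_{t+1-i}.
Substitute known values:
  E[X_{t+1} | ...] = 2 + (0.019) * (2) + (-0.371) * (7) + (-0.231) * (7)
                   = -2.1760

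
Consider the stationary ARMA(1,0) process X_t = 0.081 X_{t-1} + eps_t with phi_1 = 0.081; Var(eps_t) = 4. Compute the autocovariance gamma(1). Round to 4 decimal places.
\gamma(1) = 0.3261

Multiply the model equation by X_{t-k} and take expectations. With theta_0 = psi_0 = 1 and psi_j the MA(infinity) weights, this gives
  gamma(k) - sum_i phi_i gamma(k-i) = c_k,
  c_k = sigma^2 * sum_{j=k..q} theta_j psi_{j-k}   (c_k = 0 for k > q),
using gamma(-m) = gamma(m).
Pure AR (q = 0): c_0 = sigma^2 = 4, c_k = 0 for k >= 1.
Equations for k = 0 and k = 1 (AR order 1):
  gamma(0) = phi_1 gamma(1) + c_0
  gamma(1) = phi_1 gamma(0) + c_1
Substituting the second into the first: gamma(0) (1 - phi_1^2) = c_0 + phi_1 c_1, so
  gamma(0) = c_0 / (1 - phi_1^2) = 4 / (1 - (0.081)^2) = 4 / 0.993439 = 4.026417.
  gamma(1) = phi_1 gamma(0) = (0.081)(4.026417) = 0.32614.
Therefore gamma(1) = 0.3261 (to 4 decimal places).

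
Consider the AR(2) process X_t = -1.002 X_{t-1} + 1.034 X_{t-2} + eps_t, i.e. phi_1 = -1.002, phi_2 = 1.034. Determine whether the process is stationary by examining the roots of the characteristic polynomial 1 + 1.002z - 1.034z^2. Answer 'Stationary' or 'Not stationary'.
\text{Not stationary}

The AR(p) characteristic polynomial is P(z) = 1 + 1.002z - 1.034z^2.
Stationarity requires all roots to lie outside the unit circle, i.e. |z| > 1 for every root.
Set 1 + (1.002) z + (-1.034) z^2 = 0, i.e. a z^2 + b z + c = 0 with a = -1.034, b = 1.002, c = 1.
Discriminant D = b^2 - 4ac = (1.002)^2 - 4*(-1.034)*1 = 1.004004 - (-4.136) = 5.140004.
D >= 0, so the roots are real: z = (-b +/- sqrt(D)) / (2a) = (-1.002 +/- 2.267158) / (-2.068).
  z_1 = (-1.002 + 2.267158) / (-2.068) = -0.6118,   |z_1| = 0.6118.
  z_2 = (-1.002 - 2.267158) / (-2.068) = 1.5808,   |z_2| = 1.5808.
Moduli of all roots: 0.6118, 1.5808.
All moduli strictly greater than 1? No.
Verdict: Not stationary.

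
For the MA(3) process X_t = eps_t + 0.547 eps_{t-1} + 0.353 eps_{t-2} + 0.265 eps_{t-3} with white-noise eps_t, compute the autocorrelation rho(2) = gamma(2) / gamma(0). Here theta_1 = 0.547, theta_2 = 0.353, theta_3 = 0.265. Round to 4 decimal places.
\rho(2) = 0.3333

For an MA(q) process with theta_0 = 1, the autocovariance is
  gamma(k) = sigma^2 * sum_{i=0..q-k} theta_i * theta_{i+k},
and rho(k) = gamma(k) / gamma(0). Sigma^2 cancels.
  numerator   = (1)*(0.353) + (0.547)*(0.265) = 0.497955.
  denominator = (1)^2 + (0.547)^2 + (0.353)^2 + (0.265)^2 = 1.494043.
  rho(2) = 0.497955 / 1.494043 = 0.3333.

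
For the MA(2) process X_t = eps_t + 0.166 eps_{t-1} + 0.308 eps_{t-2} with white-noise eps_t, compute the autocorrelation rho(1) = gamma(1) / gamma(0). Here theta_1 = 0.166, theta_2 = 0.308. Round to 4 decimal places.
\rho(1) = 0.1934

For an MA(q) process with theta_0 = 1, the autocovariance is
  gamma(k) = sigma^2 * sum_{i=0..q-k} theta_i * theta_{i+k},
and rho(k) = gamma(k) / gamma(0). Sigma^2 cancels.
  numerator   = (1)*(0.166) + (0.166)*(0.308) = 0.217128.
  denominator = (1)^2 + (0.166)^2 + (0.308)^2 = 1.12242.
  rho(1) = 0.217128 / 1.12242 = 0.1934.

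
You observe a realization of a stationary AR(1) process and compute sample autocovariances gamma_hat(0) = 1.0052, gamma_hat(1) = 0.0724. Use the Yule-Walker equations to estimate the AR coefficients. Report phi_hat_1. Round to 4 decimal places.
\hat\phi_{1} = 0.0720

The Yule-Walker equations for an AR(p) process read, in matrix form,
  Gamma_p phi = r_p,   with   (Gamma_p)_{ij} = gamma(|i - j|),
                       (r_p)_i = gamma(i),   i,j = 1..p.
Substitute the sample gammas (Toeplitz matrix and right-hand side of size 1):
  Gamma_p = [[1.0052]]
  r_p     = [0.0724]
With p = 1 this is the single equation gamma(0) phi_1 = gamma(1):
  phi_hat_1 = gamma(1) / gamma(0) = 0.0724 / 1.0052 = 0.0720.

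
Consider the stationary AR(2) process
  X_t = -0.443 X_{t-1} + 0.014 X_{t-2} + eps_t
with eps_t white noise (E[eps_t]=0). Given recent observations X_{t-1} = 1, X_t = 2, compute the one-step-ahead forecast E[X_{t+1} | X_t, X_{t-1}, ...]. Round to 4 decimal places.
E[X_{t+1} \mid \mathcal F_t] = -0.8720

For an AR(p) model X_t = c + sum_i phi_i X_{t-i} + eps_t, the
one-step-ahead conditional mean is
  E[X_{t+1} | X_t, ...] = c + sum_i phi_i X_{t+1-i}.
Substitute known values:
  E[X_{t+1} | ...] = (-0.443) * (2) + (0.014) * (1)
                   = -0.8720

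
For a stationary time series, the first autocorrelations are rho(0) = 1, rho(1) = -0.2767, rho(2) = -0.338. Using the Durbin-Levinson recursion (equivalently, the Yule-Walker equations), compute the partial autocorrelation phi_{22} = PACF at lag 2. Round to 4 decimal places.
\phi_{22} = -0.4489

The PACF at lag k is phi_{kk}, the last component of the solution
to the Yule-Walker system G_k phi = r_k where
  (G_k)_{ij} = rho(|i - j|), (r_k)_i = rho(i), i,j = 1..k.
Equivalently, Durbin-Levinson gives phi_{kk} iteratively:
  phi_{11} = rho(1)
  phi_{kk} = [rho(k) - sum_{j=1..k-1} phi_{k-1,j} rho(k-j)]
            / [1 - sum_{j=1..k-1} phi_{k-1,j} rho(j)],
  phi_{k,j} = phi_{k-1,j} - phi_{kk} phi_{k-1,k-j},  j = 1..k-1.
Step k = 1:
  phi_11 = rho(1) = -0.2767.
Step k = 2:
  phi_22 = [rho(2) - phi_11 rho(1)] / [1 - phi_11 rho(1)] = [-0.338 - (-0.2767)(-0.2767)] / [1 - (-0.2767)(-0.2767)]
         = -0.41456289 / 0.92343711 = -0.4489.
Therefore phi_{22} = -0.4489.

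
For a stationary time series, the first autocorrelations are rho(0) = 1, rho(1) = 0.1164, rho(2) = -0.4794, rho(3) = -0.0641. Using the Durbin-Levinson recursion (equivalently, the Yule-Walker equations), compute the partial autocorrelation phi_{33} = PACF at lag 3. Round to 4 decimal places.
\phi_{33} = 0.1051

The PACF at lag k is phi_{kk}, the last component of the solution
to the Yule-Walker system G_k phi = r_k where
  (G_k)_{ij} = rho(|i - j|), (r_k)_i = rho(i), i,j = 1..k.
Equivalently, Durbin-Levinson gives phi_{kk} iteratively:
  phi_{11} = rho(1)
  phi_{kk} = [rho(k) - sum_{j=1..k-1} phi_{k-1,j} rho(k-j)]
            / [1 - sum_{j=1..k-1} phi_{k-1,j} rho(j)],
  phi_{k,j} = phi_{k-1,j} - phi_{kk} phi_{k-1,k-j},  j = 1..k-1.
Step k = 1:
  phi_11 = rho(1) = 0.1164.
Step k = 2:
  phi_22 = [rho(2) - phi_11 rho(1)] / [1 - phi_11 rho(1)] = [-0.4794 - (0.1164)(0.1164)] / [1 - (0.1164)(0.1164)]
         = -0.49294896 / 0.98645104 = -0.49972.
  Update: phi_21 = phi_11 - phi_22 phi_11 = 0.1164 - (-0.49972)(0.1164) = 0.174567.
Step k = 3:
  phi_33 = [rho(3) - phi_21 rho(2) - phi_22 rho(1)] / [1 - phi_21 rho(1) - phi_22 rho(2)]
    numerator   = -0.0641 - (0.174567)(-0.4794) - (-0.49972)(0.1164) = 0.07775496
    denominator = 1 - (0.174567)(0.1164) - (-0.49972)(-0.4794) = 0.74011476
  phi_33 = 0.07775496 / 0.74011476 = 0.1051.
Therefore phi_{33} = 0.1051.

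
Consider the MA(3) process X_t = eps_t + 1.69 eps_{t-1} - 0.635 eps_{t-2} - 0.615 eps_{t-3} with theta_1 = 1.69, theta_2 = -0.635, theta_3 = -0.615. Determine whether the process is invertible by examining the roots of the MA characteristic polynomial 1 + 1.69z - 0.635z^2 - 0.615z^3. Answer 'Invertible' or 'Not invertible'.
\text{Not invertible}

The MA(q) characteristic polynomial is P(z) = 1 + 1.69z - 0.635z^2 - 0.615z^3.
Invertibility requires all roots to lie outside the unit circle, i.e. |z| > 1 for every root.
Degree 3: look for a simple real root z0 first, then factor out (1 - z/z0) and solve the remaining quadratic.
Testing z0 = -2: P(-2) = 1 + (1.69)(-2) + (-0.635)(-2)^2 + (-0.615)(-2)^3
  = 1 + (-3.38) + (-2.54) + (4.92) = 0.  So z_0 = -2 is a root, |z_0| = 2.
Divide out the factor (1 + 0.5 z) = (1 - z/z0) (since 1/z0 = -0.5):
  P(z) = (1 + 0.5 z)(1 + (1.19) z + (-1.23) z^2)
  [check: z-coef 1.19 - (-0.5) = 1.69; z^2-coef -1.23 - (-0.5)(1.19) = -0.635; z^3-coef -(-0.5)(-1.23) = -0.615.]
Remaining roots from the quadratic factor 1 + (1.19) z + (-1.23) z^2:
  Set 1 + (1.19) z + (-1.23) z^2 = 0, i.e. a z^2 + b z + c = 0 with a = -1.23, b = 1.19, c = 1.
  Discriminant D = b^2 - 4ac = (1.19)^2 - 4*(-1.23)*1 = 1.4161 - (-4.92) = 6.3361.
  D >= 0, so the roots are real: z = (-b +/- sqrt(D)) / (2a) = (-1.19 +/- 2.517161) / (-2.46).
    z_1 = (-1.19 + 2.517161) / (-2.46) = -0.5395,   |z_1| = 0.5395.
    z_2 = (-1.19 - 2.517161) / (-2.46) = 1.507,   |z_2| = 1.507.
Moduli of all roots: 2.0000, 0.5395, 1.5070.
All moduli strictly greater than 1? No.
Verdict: Not invertible.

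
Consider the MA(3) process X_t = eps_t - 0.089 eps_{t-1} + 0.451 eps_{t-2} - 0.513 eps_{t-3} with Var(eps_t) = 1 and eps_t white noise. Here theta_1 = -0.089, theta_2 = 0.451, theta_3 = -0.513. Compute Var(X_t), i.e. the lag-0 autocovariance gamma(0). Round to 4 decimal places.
\gamma(0) = 1.4745

For an MA(q) process X_t = eps_t + sum_i theta_i eps_{t-i} with
Var(eps_t) = sigma^2, the variance is
  gamma(0) = sigma^2 * (1 + sum_i theta_i^2).
  sum_i theta_i^2 = (-0.089)^2 + (0.451)^2 + (-0.513)^2 = 0.007921 + 0.203401 + 0.263169 = 0.474491.
  gamma(0) = 1 * (1 + 0.474491) = 1 * 1.474491 = 1.474491, which rounds to 1.4745.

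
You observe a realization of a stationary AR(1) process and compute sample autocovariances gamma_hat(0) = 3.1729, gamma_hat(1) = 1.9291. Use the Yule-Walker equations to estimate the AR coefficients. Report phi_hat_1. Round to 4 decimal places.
\hat\phi_{1} = 0.6080

The Yule-Walker equations for an AR(p) process read, in matrix form,
  Gamma_p phi = r_p,   with   (Gamma_p)_{ij} = gamma(|i - j|),
                       (r_p)_i = gamma(i),   i,j = 1..p.
Substitute the sample gammas (Toeplitz matrix and right-hand side of size 1):
  Gamma_p = [[3.1729]]
  r_p     = [1.9291]
With p = 1 this is the single equation gamma(0) phi_1 = gamma(1):
  phi_hat_1 = gamma(1) / gamma(0) = 1.9291 / 3.1729 = 0.6080.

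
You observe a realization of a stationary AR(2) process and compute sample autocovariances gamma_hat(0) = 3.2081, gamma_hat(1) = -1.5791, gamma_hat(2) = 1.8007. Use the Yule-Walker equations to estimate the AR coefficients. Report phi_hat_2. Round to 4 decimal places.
\hat\phi_{2} = 0.4210

The Yule-Walker equations for an AR(p) process read, in matrix form,
  Gamma_p phi = r_p,   with   (Gamma_p)_{ij} = gamma(|i - j|),
                       (r_p)_i = gamma(i),   i,j = 1..p.
Substitute the sample gammas (Toeplitz matrix and right-hand side of size 2):
  Gamma_p = [[3.2081, -1.5791], [-1.5791, 3.2081]]
  r_p     = [-1.5791, 1.8007]
Written out:
  3.2081 phi_1 - 1.5791 phi_2 = -1.5791
  -1.5791 phi_1 + 3.2081 phi_2 = 1.8007
Solve by Cramer's rule:
  det = gamma(0)^2 - gamma(1)^2 = (3.2081)^2 - (-1.5791)^2 = 10.29190561 - 2.49355681 = 7.7983488
  phi_hat_1 = [gamma(1) gamma(0) - gamma(1) gamma(2)] / det = [(-1.5791)(3.2081) - (-1.5791)(1.8007)] / 7.7983488 = -2.22242534 / 7.7983488 = -0.285
  phi_hat_2 = [gamma(0) gamma(2) - gamma(1)^2] / det = [(3.2081)(1.8007) - (-1.5791)^2] / 7.7983488 = 3.28326886 / 7.7983488 = 0.421
So phi_hat = [-0.2850, 0.4210].
Therefore phi_hat_2 = 0.4210.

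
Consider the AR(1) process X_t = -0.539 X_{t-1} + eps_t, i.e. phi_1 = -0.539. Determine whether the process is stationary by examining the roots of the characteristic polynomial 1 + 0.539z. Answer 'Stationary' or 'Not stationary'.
\text{Stationary}

The AR(p) characteristic polynomial is P(z) = 1 + 0.539z.
Stationarity requires all roots to lie outside the unit circle, i.e. |z| > 1 for every root.
This is linear in z: 1 + (0.539) z = 0  =>  z = -1/(0.539) = -1.855288,  |z| = 1.855288.
Moduli of all roots: 1.8553.
All moduli strictly greater than 1? Yes.
Verdict: Stationary.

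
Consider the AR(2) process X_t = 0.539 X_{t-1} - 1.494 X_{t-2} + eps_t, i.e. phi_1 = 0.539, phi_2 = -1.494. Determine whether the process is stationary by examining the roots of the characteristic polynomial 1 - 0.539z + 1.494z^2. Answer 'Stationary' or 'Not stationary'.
\text{Not stationary}

The AR(p) characteristic polynomial is P(z) = 1 - 0.539z + 1.494z^2.
Stationarity requires all roots to lie outside the unit circle, i.e. |z| > 1 for every root.
Set 1 + (-0.539) z + (1.494) z^2 = 0, i.e. a z^2 + b z + c = 0 with a = 1.494, b = -0.539, c = 1.
Discriminant D = b^2 - 4ac = (-0.539)^2 - 4*(1.494)*1 = 0.290521 - (5.976) = -5.685479.
D < 0, so the roots are the complex-conjugate pair z = (-b +/- i sqrt(-D)) / (2a) = 0.1804 +/- 0.798i.
For a conjugate pair |z|^2 = z * conj(z) = (product of roots) = c/a = 1/(1.494) = 0.669344, so |z| = sqrt(0.669344) = 0.8181 for both roots.
Moduli of all roots: 0.8181, 0.8181.
All moduli strictly greater than 1? No.
Verdict: Not stationary.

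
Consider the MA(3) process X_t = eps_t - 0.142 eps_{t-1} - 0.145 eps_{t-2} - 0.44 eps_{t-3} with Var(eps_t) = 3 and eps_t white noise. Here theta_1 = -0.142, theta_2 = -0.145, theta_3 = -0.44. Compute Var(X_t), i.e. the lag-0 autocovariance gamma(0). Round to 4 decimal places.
\gamma(0) = 3.7044

For an MA(q) process X_t = eps_t + sum_i theta_i eps_{t-i} with
Var(eps_t) = sigma^2, the variance is
  gamma(0) = sigma^2 * (1 + sum_i theta_i^2).
  sum_i theta_i^2 = (-0.142)^2 + (-0.145)^2 + (-0.44)^2 = 0.020164 + 0.021025 + 0.1936 = 0.234789.
  gamma(0) = 3 * (1 + 0.234789) = 3 * 1.234789 = 3.704367, which rounds to 3.7044.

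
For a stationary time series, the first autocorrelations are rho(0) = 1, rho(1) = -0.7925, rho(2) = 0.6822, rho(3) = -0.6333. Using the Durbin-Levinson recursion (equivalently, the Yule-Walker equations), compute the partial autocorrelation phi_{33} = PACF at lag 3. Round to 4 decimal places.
\phi_{33} = -0.1538

The PACF at lag k is phi_{kk}, the last component of the solution
to the Yule-Walker system G_k phi = r_k where
  (G_k)_{ij} = rho(|i - j|), (r_k)_i = rho(i), i,j = 1..k.
Equivalently, Durbin-Levinson gives phi_{kk} iteratively:
  phi_{11} = rho(1)
  phi_{kk} = [rho(k) - sum_{j=1..k-1} phi_{k-1,j} rho(k-j)]
            / [1 - sum_{j=1..k-1} phi_{k-1,j} rho(j)],
  phi_{k,j} = phi_{k-1,j} - phi_{kk} phi_{k-1,k-j},  j = 1..k-1.
Step k = 1:
  phi_11 = rho(1) = -0.7925.
Step k = 2:
  phi_22 = [rho(2) - phi_11 rho(1)] / [1 - phi_11 rho(1)] = [0.6822 - (-0.7925)(-0.7925)] / [1 - (-0.7925)(-0.7925)]
         = 0.05414375 / 0.37194375 = 0.14557.
  Update: phi_21 = phi_11 - phi_22 phi_11 = -0.7925 - (0.14557)(-0.7925) = -0.677136.
Step k = 3:
  phi_33 = [rho(3) - phi_21 rho(2) - phi_22 rho(1)] / [1 - phi_21 rho(1) - phi_22 rho(2)]
    numerator   = -0.6333 - (-0.677136)(0.6822) - (0.14557)(-0.7925) = -0.05599382
    denominator = 1 - (-0.677136)(-0.7925) - (0.14557)(0.6822) = 0.36406206
  phi_33 = -0.05599382 / 0.36406206 = -0.1538.
Therefore phi_{33} = -0.1538.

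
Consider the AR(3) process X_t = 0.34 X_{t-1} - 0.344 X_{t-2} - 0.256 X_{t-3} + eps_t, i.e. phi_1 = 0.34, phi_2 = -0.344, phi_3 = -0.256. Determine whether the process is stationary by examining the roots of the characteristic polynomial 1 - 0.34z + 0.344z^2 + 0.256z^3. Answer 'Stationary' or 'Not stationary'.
\text{Stationary}

The AR(p) characteristic polynomial is P(z) = 1 - 0.34z + 0.344z^2 + 0.256z^3.
Stationarity requires all roots to lie outside the unit circle, i.e. |z| > 1 for every root.
Degree 3: look for a simple real root z0 first, then factor out (1 - z/z0) and solve the remaining quadratic.
Testing z0 = -2.5: P(-2.5) = 1 + (-0.34)(-2.5) + (0.344)(-2.5)^2 + (0.256)(-2.5)^3
  = 1 + (0.85) + (2.15) + (-4) = 0.  So z_0 = -2.5 is a root, |z_0| = 2.5.
Divide out the factor (1 + 0.4 z) = (1 - z/z0) (since 1/z0 = -0.4):
  P(z) = (1 + 0.4 z)(1 + (-0.74) z + (0.64) z^2)
  [check: z-coef -0.74 - (-0.4) = -0.34; z^2-coef 0.64 - (-0.4)(-0.74) = 0.344; z^3-coef -(-0.4)(0.64) = 0.256.]
Remaining roots from the quadratic factor 1 + (-0.74) z + (0.64) z^2:
  Set 1 + (-0.74) z + (0.64) z^2 = 0, i.e. a z^2 + b z + c = 0 with a = 0.64, b = -0.74, c = 1.
  Discriminant D = b^2 - 4ac = (-0.74)^2 - 4*(0.64)*1 = 0.5476 - (2.56) = -2.0124.
  D < 0, so the roots are the complex-conjugate pair z = (-b +/- i sqrt(-D)) / (2a) = 0.5781 +/- 1.1083i.
  For a conjugate pair |z|^2 = z * conj(z) = (product of roots) = c/a = 1/(0.64) = 1.5625, so |z| = sqrt(1.5625) = 1.25 for both roots.
Moduli of all roots: 2.5000, 1.2500, 1.2500.
All moduli strictly greater than 1? Yes.
Verdict: Stationary.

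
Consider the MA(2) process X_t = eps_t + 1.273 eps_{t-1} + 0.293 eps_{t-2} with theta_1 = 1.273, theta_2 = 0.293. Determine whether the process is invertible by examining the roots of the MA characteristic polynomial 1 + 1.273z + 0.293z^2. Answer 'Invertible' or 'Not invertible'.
\text{Invertible}

The MA(q) characteristic polynomial is P(z) = 1 + 1.273z + 0.293z^2.
Invertibility requires all roots to lie outside the unit circle, i.e. |z| > 1 for every root.
Set 1 + (1.273) z + (0.293) z^2 = 0, i.e. a z^2 + b z + c = 0 with a = 0.293, b = 1.273, c = 1.
Discriminant D = b^2 - 4ac = (1.273)^2 - 4*(0.293)*1 = 1.620529 - (1.172) = 0.448529.
D >= 0, so the roots are real: z = (-b +/- sqrt(D)) / (2a) = (-1.273 +/- 0.669723) / (0.586).
  z_1 = (-1.273 + 0.669723) / (0.586) = -1.0295,   |z_1| = 1.0295.
  z_2 = (-1.273 - 0.669723) / (0.586) = -3.3152,   |z_2| = 3.3152.
Moduli of all roots: 1.0295, 3.3152.
All moduli strictly greater than 1? Yes.
Verdict: Invertible.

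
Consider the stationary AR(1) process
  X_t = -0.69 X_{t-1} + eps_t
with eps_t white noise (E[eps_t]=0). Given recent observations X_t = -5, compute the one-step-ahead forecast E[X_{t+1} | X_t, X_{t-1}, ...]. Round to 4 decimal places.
E[X_{t+1} \mid \mathcal F_t] = 3.4500

For an AR(p) model X_t = c + sum_i phi_i X_{t-i} + eps_t, the
one-step-ahead conditional mean is
  E[X_{t+1} | X_t, ...] = c + sum_i phi_i X_{t+1-i}.
Substitute known values:
  E[X_{t+1} | ...] = (-0.69) * (-5)
                   = 3.4500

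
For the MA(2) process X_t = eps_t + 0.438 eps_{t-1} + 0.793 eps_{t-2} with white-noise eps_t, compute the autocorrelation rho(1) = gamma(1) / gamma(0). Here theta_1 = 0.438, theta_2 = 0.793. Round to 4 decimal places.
\rho(1) = 0.4313

For an MA(q) process with theta_0 = 1, the autocovariance is
  gamma(k) = sigma^2 * sum_{i=0..q-k} theta_i * theta_{i+k},
and rho(k) = gamma(k) / gamma(0). Sigma^2 cancels.
  numerator   = (1)*(0.438) + (0.438)*(0.793) = 0.785334.
  denominator = (1)^2 + (0.438)^2 + (0.793)^2 = 1.820693.
  rho(1) = 0.785334 / 1.820693 = 0.4313.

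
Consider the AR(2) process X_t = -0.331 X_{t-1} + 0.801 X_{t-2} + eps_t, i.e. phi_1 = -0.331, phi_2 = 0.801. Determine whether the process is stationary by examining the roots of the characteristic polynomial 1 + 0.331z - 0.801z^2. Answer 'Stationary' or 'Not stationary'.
\text{Not stationary}

The AR(p) characteristic polynomial is P(z) = 1 + 0.331z - 0.801z^2.
Stationarity requires all roots to lie outside the unit circle, i.e. |z| > 1 for every root.
Set 1 + (0.331) z + (-0.801) z^2 = 0, i.e. a z^2 + b z + c = 0 with a = -0.801, b = 0.331, c = 1.
Discriminant D = b^2 - 4ac = (0.331)^2 - 4*(-0.801)*1 = 0.109561 - (-3.204) = 3.313561.
D >= 0, so the roots are real: z = (-b +/- sqrt(D)) / (2a) = (-0.331 +/- 1.820319) / (-1.602).
  z_1 = (-0.331 + 1.820319) / (-1.602) = -0.9297,   |z_1| = 0.9297.
  z_2 = (-0.331 - 1.820319) / (-1.602) = 1.3429,   |z_2| = 1.3429.
Moduli of all roots: 0.9297, 1.3429.
All moduli strictly greater than 1? No.
Verdict: Not stationary.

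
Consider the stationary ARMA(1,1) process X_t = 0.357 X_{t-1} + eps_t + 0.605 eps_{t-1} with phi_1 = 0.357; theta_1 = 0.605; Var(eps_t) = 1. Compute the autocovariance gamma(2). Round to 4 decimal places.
\gamma(2) = 0.4786

Multiply the model equation by X_{t-k} and take expectations. With theta_0 = psi_0 = 1 and psi_j the MA(infinity) weights, this gives
  gamma(k) - sum_i phi_i gamma(k-i) = c_k,
  c_k = sigma^2 * sum_{j=k..q} theta_j psi_{j-k}   (c_k = 0 for k > q),
using gamma(-m) = gamma(m).
psi-weights needed (psi_j = theta_j + sum_i phi_i psi_{j-i}):
  psi_1 = theta_1 + phi_1 = 0.605 + (0.357) = 0.962
Right-hand sides:
  c_0 = sigma^2 (1 + theta_1 psi_1) = 1 * (1 + (0.605)(0.962)) = 1 * 1.58201 = 1.58201
  c_1 = sigma^2 theta_1 = 1 * (0.605) = 0.605
  c_2 = 0
Equations for k = 0 and k = 1 (AR order 1):
  gamma(0) = phi_1 gamma(1) + c_0
  gamma(1) = phi_1 gamma(0) + c_1
Substituting the second into the first: gamma(0) (1 - phi_1^2) = c_0 + phi_1 c_1, so
  gamma(0) = (c_0 + phi_1 c_1) / (1 - phi_1^2) = (1.58201 + (0.357)(0.605)) / (1 - (0.357)^2) = 1.797995 / 0.872551 = 2.060619.
  gamma(1) = phi_1 gamma(0) + c_1 = (0.357)(2.060619) + (0.605) = 1.340641.
For k = 2 (> q): gamma(2) = phi_1 gamma(1) = (0.357)(1.340641) = 0.478609.
Therefore gamma(2) = 0.4786 (to 4 decimal places).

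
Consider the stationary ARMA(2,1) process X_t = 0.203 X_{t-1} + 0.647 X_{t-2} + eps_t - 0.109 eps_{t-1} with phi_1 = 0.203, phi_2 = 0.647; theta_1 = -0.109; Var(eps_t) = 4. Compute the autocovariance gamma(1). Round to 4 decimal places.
\gamma(1) = 4.0055

Multiply the model equation by X_{t-k} and take expectations. With theta_0 = psi_0 = 1 and psi_j the MA(infinity) weights, this gives
  gamma(k) - sum_i phi_i gamma(k-i) = c_k,
  c_k = sigma^2 * sum_{j=k..q} theta_j psi_{j-k}   (c_k = 0 for k > q),
using gamma(-m) = gamma(m).
psi-weights needed (psi_j = theta_j + sum_i phi_i psi_{j-i}):
  psi_1 = theta_1 + phi_1 = -0.109 + (0.203) = 0.094
Right-hand sides:
  c_0 = sigma^2 (1 + theta_1 psi_1) = 4 * (1 + (-0.109)(0.094)) = 4 * 0.989754 = 3.959016
  c_1 = sigma^2 theta_1 = 4 * (-0.109) = -0.436
  c_2 = 0
Equations for k = 0, 1, 2 (AR order 2, c_2 = 0):
  (E0) gamma(0) = phi_1 gamma(1) + phi_2 gamma(2) + c_0
  (E1) gamma(1) = phi_1 gamma(0) + phi_2 gamma(1) + c_1
  (E2) gamma(2) = phi_1 gamma(1) + phi_2 gamma(0)
From (E1): gamma(1) = A gamma(0) + B with
  A = phi_1 / (1 - phi_2) = 0.203 / 0.353 = 0.575071,   B = c_1 / (1 - phi_2) = -0.436 / 0.353 = -1.235127.
Insert (E2) into (E0): gamma(0) (1 - phi_2^2) = phi_1 (1 + phi_2) gamma(1) + c_0.
  phi_1 (1 + phi_2) = (0.203)(1.647) = 0.334341,   1 - phi_2^2 = 0.581391.
Replace gamma(1) by A gamma(0) + B and collect gamma(0):
  gamma(0) [0.581391 - (0.334341)(0.575071)] = (0.334341)(-1.235127) + 3.959016
  gamma(0) * 0.389121 = 3.546062
  gamma(0) = 3.546062 / 0.389121 = 9.113001.
  gamma(1) = A gamma(0) + B = (0.575071)(9.113001) + (-1.235127) = 4.005493.
Therefore gamma(1) = 4.0055 (to 4 decimal places).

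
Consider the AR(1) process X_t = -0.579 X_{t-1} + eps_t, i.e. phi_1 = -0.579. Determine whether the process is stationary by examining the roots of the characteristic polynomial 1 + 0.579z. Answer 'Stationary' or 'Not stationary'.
\text{Stationary}

The AR(p) characteristic polynomial is P(z) = 1 + 0.579z.
Stationarity requires all roots to lie outside the unit circle, i.e. |z| > 1 for every root.
This is linear in z: 1 + (0.579) z = 0  =>  z = -1/(0.579) = -1.727116,  |z| = 1.727116.
Moduli of all roots: 1.7271.
All moduli strictly greater than 1? Yes.
Verdict: Stationary.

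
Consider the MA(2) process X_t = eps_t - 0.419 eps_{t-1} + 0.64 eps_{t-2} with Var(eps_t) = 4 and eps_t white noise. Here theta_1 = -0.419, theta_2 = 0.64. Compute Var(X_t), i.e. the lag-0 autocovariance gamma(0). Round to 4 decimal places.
\gamma(0) = 6.3406

For an MA(q) process X_t = eps_t + sum_i theta_i eps_{t-i} with
Var(eps_t) = sigma^2, the variance is
  gamma(0) = sigma^2 * (1 + sum_i theta_i^2).
  sum_i theta_i^2 = (-0.419)^2 + (0.64)^2 = 0.175561 + 0.4096 = 0.585161.
  gamma(0) = 4 * (1 + 0.585161) = 4 * 1.585161 = 6.340644, which rounds to 6.3406.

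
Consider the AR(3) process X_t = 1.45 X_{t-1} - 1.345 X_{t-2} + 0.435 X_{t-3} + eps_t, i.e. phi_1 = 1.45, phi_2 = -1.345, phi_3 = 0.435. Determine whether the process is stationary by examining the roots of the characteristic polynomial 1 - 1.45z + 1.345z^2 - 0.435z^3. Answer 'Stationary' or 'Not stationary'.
\text{Stationary}

The AR(p) characteristic polynomial is P(z) = 1 - 1.45z + 1.345z^2 - 0.435z^3.
Stationarity requires all roots to lie outside the unit circle, i.e. |z| > 1 for every root.
Degree 3: look for a simple real root z0 first, then factor out (1 - z/z0) and solve the remaining quadratic.
Testing z0 = 2: P(2) = 1 + (-1.45)(2) + (1.345)(2)^2 + (-0.435)(2)^3
  = 1 + (-2.9) + (5.38) + (-3.48) = 0.  So z_0 = 2 is a root, |z_0| = 2.
Divide out the factor (1 - 0.5 z) = (1 - z/z0) (since 1/z0 = 0.5):
  P(z) = (1 - 0.5 z)(1 + (-0.95) z + (0.87) z^2)
  [check: z-coef -0.95 - (0.5) = -1.45; z^2-coef 0.87 - (0.5)(-0.95) = 1.345; z^3-coef -(0.5)(0.87) = -0.435.]
Remaining roots from the quadratic factor 1 + (-0.95) z + (0.87) z^2:
  Set 1 + (-0.95) z + (0.87) z^2 = 0, i.e. a z^2 + b z + c = 0 with a = 0.87, b = -0.95, c = 1.
  Discriminant D = b^2 - 4ac = (-0.95)^2 - 4*(0.87)*1 = 0.9025 - (3.48) = -2.5775.
  D < 0, so the roots are the complex-conjugate pair z = (-b +/- i sqrt(-D)) / (2a) = 0.546 +/- 0.9227i.
  For a conjugate pair |z|^2 = z * conj(z) = (product of roots) = c/a = 1/(0.87) = 1.149425, so |z| = sqrt(1.149425) = 1.0721 for both roots.
Moduli of all roots: 2.0000, 1.0721, 1.0721.
All moduli strictly greater than 1? Yes.
Verdict: Stationary.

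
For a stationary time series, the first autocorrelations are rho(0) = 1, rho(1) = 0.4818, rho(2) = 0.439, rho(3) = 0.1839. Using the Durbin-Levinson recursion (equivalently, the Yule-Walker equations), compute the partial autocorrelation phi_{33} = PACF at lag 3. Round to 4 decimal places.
\phi_{33} = -0.1410

The PACF at lag k is phi_{kk}, the last component of the solution
to the Yule-Walker system G_k phi = r_k where
  (G_k)_{ij} = rho(|i - j|), (r_k)_i = rho(i), i,j = 1..k.
Equivalently, Durbin-Levinson gives phi_{kk} iteratively:
  phi_{11} = rho(1)
  phi_{kk} = [rho(k) - sum_{j=1..k-1} phi_{k-1,j} rho(k-j)]
            / [1 - sum_{j=1..k-1} phi_{k-1,j} rho(j)],
  phi_{k,j} = phi_{k-1,j} - phi_{kk} phi_{k-1,k-j},  j = 1..k-1.
Step k = 1:
  phi_11 = rho(1) = 0.4818.
Step k = 2:
  phi_22 = [rho(2) - phi_11 rho(1)] / [1 - phi_11 rho(1)] = [0.439 - (0.4818)(0.4818)] / [1 - (0.4818)(0.4818)]
         = 0.20686876 / 0.76786876 = 0.269406.
  Update: phi_21 = phi_11 - phi_22 phi_11 = 0.4818 - (0.269406)(0.4818) = 0.352.
Step k = 3:
  phi_33 = [rho(3) - phi_21 rho(2) - phi_22 rho(1)] / [1 - phi_21 rho(1) - phi_22 rho(2)]
    numerator   = 0.1839 - (0.352)(0.439) - (0.269406)(0.4818) = -0.100428
    denominator = 1 - (0.352)(0.4818) - (0.269406)(0.439) = 0.71213699
  phi_33 = -0.100428 / 0.71213699 = -0.141.
Therefore phi_{33} = -0.1410.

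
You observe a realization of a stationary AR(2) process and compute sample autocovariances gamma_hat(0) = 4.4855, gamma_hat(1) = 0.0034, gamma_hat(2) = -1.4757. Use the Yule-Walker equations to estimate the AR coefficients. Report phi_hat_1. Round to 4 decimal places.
\hat\phi_{1} = 0.0010

The Yule-Walker equations for an AR(p) process read, in matrix form,
  Gamma_p phi = r_p,   with   (Gamma_p)_{ij} = gamma(|i - j|),
                       (r_p)_i = gamma(i),   i,j = 1..p.
Substitute the sample gammas (Toeplitz matrix and right-hand side of size 2):
  Gamma_p = [[4.4855, 0.0034], [0.0034, 4.4855]]
  r_p     = [0.0034, -1.4757]
Written out:
  4.4855 phi_1 + 0.0034 phi_2 = 0.0034
  0.0034 phi_1 + 4.4855 phi_2 = -1.4757
Solve by Cramer's rule:
  det = gamma(0)^2 - gamma(1)^2 = (4.4855)^2 - (0.0034)^2 = 20.11971025 - 0.00001156 = 20.11969869
  phi_hat_1 = [gamma(1) gamma(0) - gamma(1) gamma(2)] / det = [(0.0034)(4.4855) - (0.0034)(-1.4757)] / 20.11969869 = 0.02026808 / 20.11969869 = 0.001
  phi_hat_2 = [gamma(0) gamma(2) - gamma(1)^2] / det = [(4.4855)(-1.4757) - (0.0034)^2] / 20.11969869 = -6.61926391 / 20.11969869 = -0.329
So phi_hat = [0.0010, -0.3290].
Therefore phi_hat_1 = 0.0010.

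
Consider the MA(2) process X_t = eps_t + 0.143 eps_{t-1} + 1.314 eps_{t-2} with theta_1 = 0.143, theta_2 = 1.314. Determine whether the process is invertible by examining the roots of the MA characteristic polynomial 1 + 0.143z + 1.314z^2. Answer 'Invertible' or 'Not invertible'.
\text{Not invertible}

The MA(q) characteristic polynomial is P(z) = 1 + 0.143z + 1.314z^2.
Invertibility requires all roots to lie outside the unit circle, i.e. |z| > 1 for every root.
Set 1 + (0.143) z + (1.314) z^2 = 0, i.e. a z^2 + b z + c = 0 with a = 1.314, b = 0.143, c = 1.
Discriminant D = b^2 - 4ac = (0.143)^2 - 4*(1.314)*1 = 0.020449 - (5.256) = -5.235551.
D < 0, so the roots are the complex-conjugate pair z = (-b +/- i sqrt(-D)) / (2a) = -0.0544 +/- 0.8707i.
For a conjugate pair |z|^2 = z * conj(z) = (product of roots) = c/a = 1/(1.314) = 0.761035, so |z| = sqrt(0.761035) = 0.8724 for both roots.
Moduli of all roots: 0.8724, 0.8724.
All moduli strictly greater than 1? No.
Verdict: Not invertible.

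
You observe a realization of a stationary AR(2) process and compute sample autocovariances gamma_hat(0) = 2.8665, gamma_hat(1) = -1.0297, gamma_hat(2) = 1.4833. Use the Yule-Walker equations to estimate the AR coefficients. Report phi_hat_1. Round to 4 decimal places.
\hat\phi_{1} = -0.1990

The Yule-Walker equations for an AR(p) process read, in matrix form,
  Gamma_p phi = r_p,   with   (Gamma_p)_{ij} = gamma(|i - j|),
                       (r_p)_i = gamma(i),   i,j = 1..p.
Substitute the sample gammas (Toeplitz matrix and right-hand side of size 2):
  Gamma_p = [[2.8665, -1.0297], [-1.0297, 2.8665]]
  r_p     = [-1.0297, 1.4833]
Written out:
  2.8665 phi_1 - 1.0297 phi_2 = -1.0297
  -1.0297 phi_1 + 2.8665 phi_2 = 1.4833
Solve by Cramer's rule:
  det = gamma(0)^2 - gamma(1)^2 = (2.8665)^2 - (-1.0297)^2 = 8.21682225 - 1.06028209 = 7.15654016
  phi_hat_1 = [gamma(1) gamma(0) - gamma(1) gamma(2)] / det = [(-1.0297)(2.8665) - (-1.0297)(1.4833)] / 7.15654016 = -1.42428104 / 7.15654016 = -0.199
  phi_hat_2 = [gamma(0) gamma(2) - gamma(1)^2] / det = [(2.8665)(1.4833) - (-1.0297)^2] / 7.15654016 = 3.19159736 / 7.15654016 = 0.446
So phi_hat = [-0.1990, 0.4460].
Therefore phi_hat_1 = -0.1990.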